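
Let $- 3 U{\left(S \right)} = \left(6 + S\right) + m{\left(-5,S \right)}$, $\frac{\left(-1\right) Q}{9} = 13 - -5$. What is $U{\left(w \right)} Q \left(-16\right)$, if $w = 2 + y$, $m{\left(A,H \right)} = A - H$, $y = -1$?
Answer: $-864$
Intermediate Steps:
$Q = -162$ ($Q = - 9 \left(13 - -5\right) = - 9 \left(13 + 5\right) = \left(-9\right) 18 = -162$)
$w = 1$ ($w = 2 - 1 = 1$)
$U{\left(S \right)} = - \frac{1}{3}$ ($U{\left(S \right)} = - \frac{\left(6 + S\right) - \left(5 + S\right)}{3} = \left(- \frac{1}{3}\right) 1 = - \frac{1}{3}$)
$U{\left(w \right)} Q \left(-16\right) = \left(- \frac{1}{3}\right) \left(-162\right) \left(-16\right) = 54 \left(-16\right) = -864$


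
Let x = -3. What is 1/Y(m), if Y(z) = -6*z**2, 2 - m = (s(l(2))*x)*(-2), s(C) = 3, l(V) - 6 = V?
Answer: -1/1536 ≈ -0.00065104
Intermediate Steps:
l(V) = 6 + V
m = -16 (m = 2 - 3*(-3)*(-2) = 2 - (-9)*(-2) = 2 - 1*18 = 2 - 18 = -16)
1/Y(m) = 1/(-6*(-16)**2) = 1/(-6*256) = 1/(-1536) = -1/1536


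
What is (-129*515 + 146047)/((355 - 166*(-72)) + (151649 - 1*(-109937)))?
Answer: 79612/273893 ≈ 0.29067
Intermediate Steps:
(-129*515 + 146047)/((355 - 166*(-72)) + (151649 - 1*(-109937))) = (-66435 + 146047)/((355 + 11952) + (151649 + 109937)) = 79612/(12307 + 261586) = 79612/273893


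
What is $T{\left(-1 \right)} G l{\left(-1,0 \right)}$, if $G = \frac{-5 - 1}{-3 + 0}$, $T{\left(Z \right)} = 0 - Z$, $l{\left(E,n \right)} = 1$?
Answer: $2$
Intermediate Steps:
$T{\left(Z \right)} = - Z$
$G = 2$ ($G = - \frac{6}{-3} = \left(-6\right) \left(- \frac{1}{3}\right) = 2$)
$T{\left(-1 \right)} G l{\left(-1,0 \right)} = \left(-1\right) \left(-1\right) 2 \cdot 1 = 1 \cdot 2 \cdot 1 = 2 \cdot 1 = 2$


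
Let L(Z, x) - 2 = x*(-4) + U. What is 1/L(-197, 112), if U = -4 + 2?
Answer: -1/448 ≈ -0.0022321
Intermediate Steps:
U = -2
L(Z, x) = -4*x (L(Z, x) = 2 + (x*(-4) - 2) = 2 + (-4*x - 2) = 2 + (-2 - 4*x) = -4*x)
1/L(-197, 112) = 1/(-4*112) = 1/(-448) = -1/448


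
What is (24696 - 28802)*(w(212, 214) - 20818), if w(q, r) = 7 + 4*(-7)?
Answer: 85564934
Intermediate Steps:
w(q, r) = -21 (w(q, r) = 7 - 28 = -21)
(24696 - 28802)*(w(212, 214) - 20818) = (24696 - 28802)*(-21 - 20818) = -4106*(-20839) = 85564934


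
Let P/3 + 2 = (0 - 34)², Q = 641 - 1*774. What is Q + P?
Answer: 3329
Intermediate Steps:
Q = -133 (Q = 641 - 774 = -133)
P = 3462 (P = -6 + 3*(0 - 34)² = -6 + 3*(-34)² = -6 + 3*1156 = -6 + 3468 = 3462)
Q + P = -133 + 3462 = 3329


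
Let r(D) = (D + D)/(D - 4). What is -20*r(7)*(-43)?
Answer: 12040/3 ≈ 4013.3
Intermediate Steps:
r(D) = 2*D/(-4 + D) (r(D) = (2*D)/(-4 + D) = 2*D/(-4 + D))
-20*r(7)*(-43) = -40*7/(-4 + 7)*(-43) = -40*7/3*(-43) = -20*14/3*(-43) = -280/3*(-43) = 12040/3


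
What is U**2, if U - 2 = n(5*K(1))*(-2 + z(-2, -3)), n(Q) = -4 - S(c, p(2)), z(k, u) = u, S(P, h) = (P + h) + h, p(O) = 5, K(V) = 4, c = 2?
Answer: 6724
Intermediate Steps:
S(P, h) = P + 2*h
n(Q) = -16 (n(Q) = -4 - (2 + 2*5) = -4 - (2 + 10) = -4 - 1*12 = -4 - 12 = -16)
U = 82 (U = 2 - 16*(-2 - 3) = 2 - 16*(-5) = 2 + 80 = 82)
U**2 = 82**2 = 6724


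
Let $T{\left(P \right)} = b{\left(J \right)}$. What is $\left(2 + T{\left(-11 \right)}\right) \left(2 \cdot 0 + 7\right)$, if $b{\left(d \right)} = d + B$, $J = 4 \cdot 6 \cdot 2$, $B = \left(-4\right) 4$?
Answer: $238$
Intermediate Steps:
$B = -16$
$J = 48$ ($J = 24 \cdot 2 = 48$)
$b{\left(d \right)} = -16 + d$ ($b{\left(d \right)} = d - 16 = -16 + d$)
$T{\left(P \right)} = 32$ ($T{\left(P \right)} = -16 + 48 = 32$)
$\left(2 + T{\left(-11 \right)}\right) \left(2 \cdot 0 + 7\right) = \left(2 + 32\right) \left(2 \cdot 0 + 7\right) = 34 \left(0 + 7\right) = 34 \cdot 7 = 238$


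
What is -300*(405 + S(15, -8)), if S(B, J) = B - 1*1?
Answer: -125700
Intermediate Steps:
S(B, J) = -1 + B (S(B, J) = B - 1 = -1 + B)
-300*(405 + S(15, -8)) = -300*(405 + (-1 + 15)) = -300*(405 + 14) = -300*419 = -125700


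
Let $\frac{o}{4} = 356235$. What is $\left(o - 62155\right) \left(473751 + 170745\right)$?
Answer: $878309481360$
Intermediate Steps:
$o = 1424940$ ($o = 4 \cdot 356235 = 1424940$)
$\left(o - 62155\right) \left(473751 + 170745\right) = \left(1424940 - 62155\right) \left(473751 + 170745\right) = 1362785 \cdot 644496 = 878309481360$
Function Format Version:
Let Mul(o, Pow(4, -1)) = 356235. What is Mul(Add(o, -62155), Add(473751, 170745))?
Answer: 878309481360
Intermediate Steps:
o = 1424940 (o = Mul(4, 356235) = 1424940)
Mul(Add(o, -62155), Add(473751, 170745)) = Mul(Add(1424940, -62155), Add(473751, 170745)) = Mul(1362785, 644496) = 878309481360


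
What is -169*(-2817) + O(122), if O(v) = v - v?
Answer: 476073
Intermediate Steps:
O(v) = 0
-169*(-2817) + O(122) = -169*(-2817) + 0 = 476073 + 0 = 476073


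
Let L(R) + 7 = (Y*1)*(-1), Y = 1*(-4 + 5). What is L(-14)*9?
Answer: -72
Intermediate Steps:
Y = 1 (Y = 1*1 = 1)
L(R) = -8 (L(R) = -7 + (1*1)*(-1) = -7 + 1*(-1) = -7 - 1 = -8)
L(-14)*9 = -8*9 = -72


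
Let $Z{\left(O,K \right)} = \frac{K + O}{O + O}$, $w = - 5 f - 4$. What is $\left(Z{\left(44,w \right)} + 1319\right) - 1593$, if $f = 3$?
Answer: $- \frac{24087}{88} \approx -273.72$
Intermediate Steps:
$w = -19$ ($w = \left(-5\right) 3 - 4 = -15 - 4 = -19$)
$Z{\left(O,K \right)} = \frac{K + O}{2 O}$
$\left(Z{\left(44,w \right)} + 1319\right) - 1593 = \left(\frac{-19 + 44}{2 \cdot 44} + 1319\right) - 1593 = \left(\frac{1}{2} \cdot \frac{1}{44} \cdot 25 + 1319\right) - 1593 = \left(\frac{25}{88} + 1319\right) - 1593 = \frac{116097}{88} - 1593 = - \frac{24087}{88}$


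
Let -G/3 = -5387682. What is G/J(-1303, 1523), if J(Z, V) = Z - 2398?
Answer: -16163046/3701 ≈ -4367.2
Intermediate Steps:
J(Z, V) = -2398 + Z
G = 16163046 (G = -3*(-5387682) = 16163046)
G/J(-1303, 1523) = 16163046/(-2398 - 1303) = 16163046/(-3701) = 16163046*(-1/3701) = -16163046/3701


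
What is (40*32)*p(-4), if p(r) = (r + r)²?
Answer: 81920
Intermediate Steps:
p(r) = 4*r² (p(r) = (2*r)² = 4*r²)
(40*32)*p(-4) = (40*32)*(4*(-4)²) = 1280*(4*16) = 1280*64 = 81920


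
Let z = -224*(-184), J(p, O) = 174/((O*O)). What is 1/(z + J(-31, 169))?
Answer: 28561/1177170350 ≈ 2.4262e-5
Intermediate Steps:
J(p, O) = 174/O**2 (J(p, O) = 174/(O**2) = 174/O**2)
z = 41216
1/(z + J(-31, 169)) = 1/(41216 + 174/169**2) = 1/(41216 + 174*(1/28561)) = 1/(41216 + 174/28561) = 1/(1177170350/28561) = 28561/1177170350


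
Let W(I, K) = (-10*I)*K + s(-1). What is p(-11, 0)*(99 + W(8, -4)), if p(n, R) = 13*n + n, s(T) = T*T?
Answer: -64680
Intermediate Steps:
s(T) = T²
W(I, K) = 1 - 10*I*K (W(I, K) = (-10*I)*K + (-1)² = -10*I*K + 1 = 1 - 10*I*K)
p(n, R) = 14*n
p(-11, 0)*(99 + W(8, -4)) = (14*(-11))*(99 + (1 - 10*8*(-4))) = -154*(99 + (1 + 320)) = -154*(99 + 321) = -154*420 = -64680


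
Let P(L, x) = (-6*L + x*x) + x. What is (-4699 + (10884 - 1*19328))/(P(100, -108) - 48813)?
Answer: 4381/12619 ≈ 0.34717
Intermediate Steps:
P(L, x) = x + x**2 - 6*L (P(L, x) = (-6*L + x**2) + x = (x**2 - 6*L) + x = x + x**2 - 6*L)
(-4699 + (10884 - 1*19328))/(P(100, -108) - 48813) = (-4699 + (10884 - 1*19328))/((-108 + (-108)**2 - 6*100) - 48813) = (-4699 + (10884 - 19328))/((-108 + 11664 - 600) - 48813) = (-4699 - 8444)/(10956 - 48813) = -13143/(-37857) = -13143*(-1/37857) = 4381/12619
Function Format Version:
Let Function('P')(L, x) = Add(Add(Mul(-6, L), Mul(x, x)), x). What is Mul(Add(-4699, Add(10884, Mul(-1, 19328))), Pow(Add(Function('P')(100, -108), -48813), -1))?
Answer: Rational(4381, 12619) ≈ 0.34717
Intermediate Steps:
Function('P')(L, x) = Add(x, Pow(x, 2), Mul(-6, L)) (Function('P')(L, x) = Add(Add(Mul(-6, L), Pow(x, 2)), x) = Add(Add(Pow(x, 2), Mul(-6, L)), x) = Add(x, Pow(x, 2), Mul(-6, L)))
Mul(Add(-4699, Add(10884, Mul(-1, 19328))), Pow(Add(Function('P')(100, -108), -48813), -1)) = Mul(Add(-4699, Add(10884, Mul(-1, 19328))), Pow(Add(Add(-108, Pow(-108, 2), Mul(-6, 100)), -48813), -1)) = Mul(Add(-4699, Add(10884, -19328)), Pow(Add(Add(-108, 11664, -600), -48813), -1)) = Mul(Add(-4699, -8444), Pow(Add(10956, -48813), -1)) = Mul(-13143, Pow(-37857, -1)) = Mul(-13143, Rational(-1, 37857)) = Rational(4381, 12619)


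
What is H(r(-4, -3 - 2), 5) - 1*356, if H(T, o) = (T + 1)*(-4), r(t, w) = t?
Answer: -344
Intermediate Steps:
H(T, o) = -4 - 4*T (H(T, o) = (1 + T)*(-4) = -4 - 4*T)
H(r(-4, -3 - 2), 5) - 1*356 = (-4 - 4*(-4)) - 1*356 = (-4 + 16) - 356 = 12 - 356 = -344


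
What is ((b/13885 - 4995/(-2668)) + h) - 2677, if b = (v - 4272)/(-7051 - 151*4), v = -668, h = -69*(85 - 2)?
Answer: -476536511533011/56716170580 ≈ -8402.1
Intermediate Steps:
h = -5727 (h = -69*83 = -5727)
b = 988/1531 (b = (-668 - 4272)/(-7051 - 151*4) = -4940/(-7051 - 604) = -4940/(-7655) = -4940*(-1/7655) = 988/1531 ≈ 0.64533)
((b/13885 - 4995/(-2668)) + h) - 2677 = (((988/1531)/13885 - 4995/(-2668)) - 5727) - 2677 = (((988/1531)*(1/13885) - 4995*(-1/2668)) - 5727) - 2677 = ((988/21257935 + 4995/2668) - 5727) - 2677 = (106186021309/56716170580 - 5727) - 2677 = -324707322890351/56716170580 - 2677 = -476536511533011/56716170580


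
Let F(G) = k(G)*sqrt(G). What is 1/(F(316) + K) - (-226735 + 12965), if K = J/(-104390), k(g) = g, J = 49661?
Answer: 73506508931695019681620/343857926424146679 + 6887075967200*sqrt(79)/343857926424146679 ≈ 2.1377e+5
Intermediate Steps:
F(G) = G**(3/2) (F(G) = G*sqrt(G) = G**(3/2))
K = -49661/104390 (K = 49661/(-104390) = 49661*(-1/104390) = -49661/104390 ≈ -0.47573)
1/(F(316) + K) - (-226735 + 12965) = 1/(316**(3/2) - 49661/104390) - (-226735 + 12965) = 1/(632*sqrt(79) - 49661/104390) - 1*(-213770) = 1/(-49661/104390 + 632*sqrt(79)) + 213770 = 213770 + 1/(-49661/104390 + 632*sqrt(79))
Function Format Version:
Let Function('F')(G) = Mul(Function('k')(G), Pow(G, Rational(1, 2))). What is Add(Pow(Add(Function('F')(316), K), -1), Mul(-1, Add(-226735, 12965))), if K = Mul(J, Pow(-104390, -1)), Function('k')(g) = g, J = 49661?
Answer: Add(Rational(73506508931695019681620, 343857926424146679), Mul(Rational(6887075967200, 343857926424146679), Pow(79, Rational(1, 2)))) ≈ 2.1377e+5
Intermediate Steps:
Function('F')(G) = Pow(G, Rational(3, 2)) (Function('F')(G) = Mul(G, Pow(G, Rational(1, 2))) = Pow(G, Rational(3, 2)))
K = Rational(-49661, 104390) (K = Mul(49661, Pow(-104390, -1)) = Mul(49661, Rational(-1, 104390)) = Rational(-49661, 104390) ≈ -0.47573)
Add(Pow(Add(Function('F')(316), K), -1), Mul(-1, Add(-226735, 12965))) = Add(Pow(Add(Pow(316, Rational(3, 2)), Rational(-49661, 104390)), -1), Mul(-1, Add(-226735, 12965))) = Add(Pow(Add(Mul(632, Pow(79, Rational(1, 2))), Rational(-49661, 104390)), -1), Mul(-1, -213770)) = Add(Pow(Add(Rational(-49661, 104390), Mul(632, Pow(79, Rational(1, 2)))), -1), 213770) = Add(213770, Pow(Add(Rational(-49661, 104390), Mul(632, Pow(79, Rational(1, 2)))), -1))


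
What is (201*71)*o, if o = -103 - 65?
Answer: -2397528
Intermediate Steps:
o = -168
(201*71)*o = (201*71)*(-168) = 14271*(-168) = -2397528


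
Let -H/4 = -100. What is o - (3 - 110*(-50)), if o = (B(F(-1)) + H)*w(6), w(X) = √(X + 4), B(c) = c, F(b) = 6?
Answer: -5503 + 406*√10 ≈ -4219.1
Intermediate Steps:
H = 400 (H = -4*(-100) = 400)
w(X) = √(4 + X)
o = 406*√10 (o = (6 + 400)*√(4 + 6) = 406*√10 ≈ 1283.9)
o - (3 - 110*(-50)) = 406*√10 - (3 - 110*(-50)) = 406*√10 - (3 + 5500) = 406*√10 - 1*5503 = 406*√10 - 5503 = -5503 + 406*√10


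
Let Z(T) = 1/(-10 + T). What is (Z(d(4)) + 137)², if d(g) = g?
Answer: 674041/36 ≈ 18723.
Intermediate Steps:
(Z(d(4)) + 137)² = (1/(-10 + 4) + 137)² = (1/(-6) + 137)² = (-⅙ + 137)² = (821/6)² = 674041/36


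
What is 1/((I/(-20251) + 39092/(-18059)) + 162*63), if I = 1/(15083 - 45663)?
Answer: 11183497699220/114114568797284019 ≈ 9.8002e-5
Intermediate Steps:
I = -1/30580 (I = 1/(-30580) = -1/30580 ≈ -3.2701e-5)
1/((I/(-20251) + 39092/(-18059)) + 162*63) = 1/((-1/30580/(-20251) + 39092/(-18059)) + 162*63) = 1/((-1/30580*(-1/20251) + 39092*(-1/18059)) + 10206) = 1/((1/619275580 - 39092/18059) + 10206) = 1/(-24208720955301/11183497699220 + 10206) = 1/(114114568797284019/11183497699220) = 11183497699220/114114568797284019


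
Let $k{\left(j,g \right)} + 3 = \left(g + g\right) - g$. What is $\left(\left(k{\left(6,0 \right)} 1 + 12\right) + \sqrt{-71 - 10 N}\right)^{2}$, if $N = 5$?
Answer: $-40 + 198 i \approx -40.0 + 198.0 i$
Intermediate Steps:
$k{\left(j,g \right)} = -3 + g$ ($k{\left(j,g \right)} = -3 + \left(\left(g + g\right) - g\right) = -3 + \left(2 g - g\right) = -3 + g$)
$\left(\left(k{\left(6,0 \right)} 1 + 12\right) + \sqrt{-71 - 10 N}\right)^{2} = \left(\left(\left(-3 + 0\right) 1 + 12\right) + \sqrt{-71 - 50}\right)^{2} = \left(\left(\left(-3\right) 1 + 12\right) + \sqrt{-71 - 50}\right)^{2} = \left(\left(-3 + 12\right) + \sqrt{-121}\right)^{2} = \left(9 + 11 i\right)^{2}$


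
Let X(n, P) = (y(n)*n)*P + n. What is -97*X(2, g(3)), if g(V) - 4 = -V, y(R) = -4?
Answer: 582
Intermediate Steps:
g(V) = 4 - V
X(n, P) = n - 4*P*n (X(n, P) = (-4*n)*P + n = -4*P*n + n = n - 4*P*n)
-97*X(2, g(3)) = -194*(1 - 4*(4 - 1*3)) = -194*(1 - 4*(4 - 3)) = -194*(1 - 4*1) = -194*(1 - 4) = -194*(-3) = -97*(-6) = 582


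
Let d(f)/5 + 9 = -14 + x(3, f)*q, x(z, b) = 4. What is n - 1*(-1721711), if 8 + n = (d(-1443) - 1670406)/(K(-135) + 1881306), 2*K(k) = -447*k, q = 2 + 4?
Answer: 6581993194969/3822957 ≈ 1.7217e+6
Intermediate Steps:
q = 6
K(k) = -447*k/2 (K(k) = (-447*k)/2 = -447*k/2)
d(f) = 5 (d(f) = -45 + 5*(-14 + 4*6) = -45 + 5*(-14 + 24) = -45 + 5*10 = -45 + 50 = 5)
n = -33924458/3822957 (n = -8 + (5 - 1670406)/(-447/2*(-135) + 1881306) = -8 - 1670401/(60345/2 + 1881306) = -8 - 1670401/3822957/2 = -8 - 1670401*2/3822957 = -8 - 3340802/3822957 = -33924458/3822957 ≈ -8.8739)
n - 1*(-1721711) = -33924458/3822957 - 1*(-1721711) = -33924458/3822957 + 1721711 = 6581993194969/3822957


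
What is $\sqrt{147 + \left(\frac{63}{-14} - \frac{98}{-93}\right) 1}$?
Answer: $\frac{\sqrt{4966386}}{186} \approx 11.981$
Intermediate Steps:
$\sqrt{147 + \left(\frac{63}{-14} - \frac{98}{-93}\right) 1} = \sqrt{147 + \left(63 \left(- \frac{1}{14}\right) - - \frac{98}{93}\right) 1} = \sqrt{147 + \left(- \frac{9}{2} + \frac{98}{93}\right) 1} = \sqrt{147 - \frac{641}{186}} = \sqrt{\frac{26701}{186}} = \frac{\sqrt{4966386}}{186}$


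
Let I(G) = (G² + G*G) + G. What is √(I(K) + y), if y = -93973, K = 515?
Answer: 16*√1707 ≈ 661.05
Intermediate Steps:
I(G) = G + 2*G² (I(G) = (G² + G²) + G = 2*G² + G = G + 2*G²)
√(I(K) + y) = √(515*(1 + 2*515) - 93973) = √(515*(1 + 1030) - 93973) = √(515*1031 - 93973) = √(530965 - 93973) = √436992 = 16*√1707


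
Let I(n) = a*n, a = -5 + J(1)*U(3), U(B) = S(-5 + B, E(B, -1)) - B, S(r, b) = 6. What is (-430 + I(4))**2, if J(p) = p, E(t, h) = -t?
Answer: 191844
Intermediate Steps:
U(B) = 6 - B
a = -2 (a = -5 + 1*(6 - 1*3) = -5 + 1*(6 - 3) = -5 + 1*3 = -5 + 3 = -2)
I(n) = -2*n
(-430 + I(4))**2 = (-430 - 2*4)**2 = (-430 - 8)**2 = (-438)**2 = 191844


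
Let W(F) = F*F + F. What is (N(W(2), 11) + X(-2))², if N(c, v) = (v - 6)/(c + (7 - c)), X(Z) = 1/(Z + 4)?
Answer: 289/196 ≈ 1.4745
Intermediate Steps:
W(F) = F + F² (W(F) = F² + F = F + F²)
X(Z) = 1/(4 + Z)
N(c, v) = -6/7 + v/7 (N(c, v) = (-6 + v)/7 = (-6 + v)*(⅐) = -6/7 + v/7)
(N(W(2), 11) + X(-2))² = ((-6/7 + (⅐)*11) + 1/(4 - 2))² = ((-6/7 + 11/7) + 1/2)² = (5/7 + ½)² = (17/14)² = 289/196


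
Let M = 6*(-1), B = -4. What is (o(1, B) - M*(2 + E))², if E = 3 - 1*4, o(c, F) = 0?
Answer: 36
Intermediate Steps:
E = -1 (E = 3 - 4 = -1)
M = -6
(o(1, B) - M*(2 + E))² = (0 - (-6)*(2 - 1))² = (0 - (-6))² = (0 - 1*(-6))² = (0 + 6)² = 6² = 36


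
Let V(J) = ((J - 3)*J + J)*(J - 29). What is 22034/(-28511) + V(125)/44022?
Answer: 6852042542/209185207 ≈ 32.756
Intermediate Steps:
V(J) = (-29 + J)*(J + J*(-3 + J)) (V(J) = ((-3 + J)*J + J)*(-29 + J) = (J*(-3 + J) + J)*(-29 + J) = (J + J*(-3 + J))*(-29 + J) = (-29 + J)*(J + J*(-3 + J)))
22034/(-28511) + V(125)/44022 = 22034/(-28511) + (125*(58 + 125² - 31*125))/44022 = 22034*(-1/28511) + (125*(58 + 15625 - 3875))*(1/44022) = -22034/28511 + (125*11808)*(1/44022) = -22034/28511 + 1476000*(1/44022) = -22034/28511 + 246000/7337 = 6852042542/209185207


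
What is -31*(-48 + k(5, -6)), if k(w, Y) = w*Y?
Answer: 2418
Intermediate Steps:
k(w, Y) = Y*w
-31*(-48 + k(5, -6)) = -31*(-48 - 6*5) = -31*(-48 - 30) = -31*(-78) = 2418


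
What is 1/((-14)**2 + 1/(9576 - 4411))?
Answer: 5165/1012341 ≈ 0.0051020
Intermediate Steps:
1/((-14)**2 + 1/(9576 - 4411)) = 1/(196 + 1/5165) = 1/(1012341/5165) = 5165/1012341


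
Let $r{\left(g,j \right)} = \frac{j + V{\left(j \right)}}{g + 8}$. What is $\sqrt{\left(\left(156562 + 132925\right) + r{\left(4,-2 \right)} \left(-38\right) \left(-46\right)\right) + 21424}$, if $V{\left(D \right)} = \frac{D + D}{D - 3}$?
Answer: $\frac{\sqrt{7768405}}{5} \approx 557.44$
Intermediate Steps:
$V{\left(D \right)} = \frac{2 D}{-3 + D}$
$r{\left(g,j \right)} = \frac{j + \frac{2 j}{-3 + j}}{8 + g}$ ($r{\left(g,j \right)} = \frac{j + \frac{2 j}{-3 + j}}{g + 8} = \frac{j + \frac{2 j}{-3 + j}}{8 + g}$)
$\sqrt{\left(\left(156562 + 132925\right) + r{\left(4,-2 \right)} \left(-38\right) \left(-46\right)\right) + 21424} = \sqrt{\left(\left(156562 + 132925\right) + - \frac{2 \left(-1 - 2\right)}{\left(-3 - 2\right) \left(8 + 4\right)} \left(-38\right) \left(-46\right)\right) + 21424} = \sqrt{\left(289487 + \left(-2\right) \frac{1}{-5} \cdot \frac{1}{12} \left(-3\right) \left(-38\right) \left(-46\right)\right) + 21424} = \sqrt{\left(289487 + \left(-2\right) \left(- \frac{1}{5}\right) \frac{1}{12} \left(-3\right) \left(-38\right) \left(-46\right)\right) + 21424} = \sqrt{\left(289487 + \left(- \frac{1}{10}\right) \left(-38\right) \left(-46\right)\right) + 21424} = \sqrt{\left(289487 + \frac{19}{5} \left(-46\right)\right) + 21424} = \sqrt{\left(289487 - \frac{874}{5}\right) + 21424} = \sqrt{\frac{1446561}{5} + 21424} = \sqrt{\frac{1553681}{5}} = \frac{\sqrt{7768405}}{5}$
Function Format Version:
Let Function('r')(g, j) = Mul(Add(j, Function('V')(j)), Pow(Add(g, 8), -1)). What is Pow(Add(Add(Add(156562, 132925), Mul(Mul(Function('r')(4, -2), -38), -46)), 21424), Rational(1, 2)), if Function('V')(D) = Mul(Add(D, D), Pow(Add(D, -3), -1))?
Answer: Mul(Rational(1, 5), Pow(7768405, Rational(1, 2))) ≈ 557.44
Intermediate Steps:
Function('V')(D) = Mul(2, D, Pow(Add(-3, D), -1)) (Function('V')(D) = Mul(Mul(2, D), Pow(Add(-3, D), -1)) = Mul(2, D, Pow(Add(-3, D), -1)))
Function('r')(g, j) = Mul(Pow(Add(8, g), -1), Add(j, Mul(2, j, Pow(Add(-3, j), -1)))) (Function('r')(g, j) = Mul(Add(j, Mul(2, j, Pow(Add(-3, j), -1))), Pow(Add(g, 8), -1)) = Mul(Add(j, Mul(2, j, Pow(Add(-3, j), -1))), Pow(Add(8, g), -1)) = Mul(Pow(Add(8, g), -1), Add(j, Mul(2, j, Pow(Add(-3, j), -1)))))
Pow(Add(Add(Add(156562, 132925), Mul(Mul(Function('r')(4, -2), -38), -46)), 21424), Rational(1, 2)) = Pow(Add(Add(Add(156562, 132925), Mul(Mul(Mul(-2, Pow(Add(-3, -2), -1), Pow(Add(8, 4), -1), Add(-1, -2)), -38), -46)), 21424), Rational(1, 2)) = Pow(Add(Add(289487, Mul(Mul(Mul(-2, Pow(-5, -1), Pow(12, -1), -3), -38), -46)), 21424), Rational(1, 2)) = Pow(Add(Add(289487, Mul(Mul(Mul(-2, Rational(-1, 5), Rational(1, 12), -3), -38), -46)), 21424), Rational(1, 2)) = Pow(Add(Add(289487, Mul(Mul(Rational(-1, 10), -38), -46)), 21424), Rational(1, 2)) = Pow(Add(Add(289487, Mul(Rational(19, 5), -46)), 21424), Rational(1, 2)) = Pow(Add(Add(289487, Rational(-874, 5)), 21424), Rational(1, 2)) = Pow(Add(Rational(1446561, 5), 21424), Rational(1, 2)) = Pow(Rational(1553681, 5), Rational(1, 2)) = Mul(Rational(1, 5), Pow(7768405, Rational(1, 2)))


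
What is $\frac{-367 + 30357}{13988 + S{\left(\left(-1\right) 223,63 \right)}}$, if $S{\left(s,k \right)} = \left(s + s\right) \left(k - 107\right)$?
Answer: $\frac{14995}{16806} \approx 0.89224$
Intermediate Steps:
$S{\left(s,k \right)} = 2 s \left(-107 + k\right)$
$\frac{-367 + 30357}{13988 + S{\left(\left(-1\right) 223,63 \right)}} = \frac{-367 + 30357}{13988 + 2 \left(\left(-1\right) 223\right) \left(-107 + 63\right)} = \frac{29990}{13988 + 2 \left(-223\right) \left(-44\right)} = \frac{29990}{13988 + 19624} = \frac{29990}{33612} = 29990 \cdot \frac{1}{33612} = \frac{14995}{16806}$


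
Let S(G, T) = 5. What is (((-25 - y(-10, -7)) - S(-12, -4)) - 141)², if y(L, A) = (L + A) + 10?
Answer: 26896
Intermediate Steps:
y(L, A) = 10 + A + L (y(L, A) = (A + L) + 10 = 10 + A + L)
(((-25 - y(-10, -7)) - S(-12, -4)) - 141)² = (((-25 - (10 - 7 - 10)) - 1*5) - 141)² = (((-25 - 1*(-7)) - 5) - 141)² = (((-25 + 7) - 5) - 141)² = ((-18 - 5) - 141)² = (-23 - 141)² = (-164)² = 26896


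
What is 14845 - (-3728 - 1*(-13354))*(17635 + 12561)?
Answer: -290651851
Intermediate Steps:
14845 - (-3728 - 1*(-13354))*(17635 + 12561) = 14845 - (-3728 + 13354)*30196 = 14845 - 9626*30196 = 14845 - 1*290666696 = 14845 - 290666696 = -290651851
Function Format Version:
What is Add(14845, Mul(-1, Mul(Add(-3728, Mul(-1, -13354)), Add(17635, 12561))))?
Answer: -290651851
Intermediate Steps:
Add(14845, Mul(-1, Mul(Add(-3728, Mul(-1, -13354)), Add(17635, 12561)))) = Add(14845, Mul(-1, Mul(Add(-3728, 13354), 30196))) = Add(14845, Mul(-1, Mul(9626, 30196))) = Add(14845, Mul(-1, 290666696)) = Add(14845, -290666696) = -290651851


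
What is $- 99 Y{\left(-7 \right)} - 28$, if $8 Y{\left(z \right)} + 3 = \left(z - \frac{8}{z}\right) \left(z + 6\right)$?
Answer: $- \frac{887}{14} \approx -63.357$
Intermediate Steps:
$Y{\left(z \right)} = - \frac{3}{8} + \frac{\left(6 + z\right) \left(z - \frac{8}{z}\right)}{8}$ ($Y{\left(z \right)} = - \frac{3}{8} + \frac{\left(z - \frac{8}{z}\right) \left(z + 6\right)}{8} = - \frac{3}{8} + \frac{\left(z - \frac{8}{z}\right) \left(6 + z\right)}{8} = - \frac{3}{8} + \frac{\left(6 + z\right) \left(z - \frac{8}{z}\right)}{8}$)
$- 99 Y{\left(-7 \right)} - 28 = - 99 \frac{-48 - 7 \left(-11 + \left(-7\right)^{2} + 6 \left(-7\right)\right)}{8 \left(-7\right)} - 28 = - 99 \cdot \frac{1}{8} \left(- \frac{1}{7}\right) \left(-48 - 7 \left(-11 + 49 - 42\right)\right) - 28 = - 99 \cdot \frac{1}{8} \left(- \frac{1}{7}\right) \left(-48 - -28\right) - 28 = - 99 \cdot \frac{1}{8} \left(- \frac{1}{7}\right) \left(-48 + 28\right) - 28 = - 99 \cdot \frac{1}{8} \left(- \frac{1}{7}\right) \left(-20\right) - 28 = \left(-99\right) \frac{5}{14} - 28 = - \frac{495}{14} - 28 = - \frac{887}{14}$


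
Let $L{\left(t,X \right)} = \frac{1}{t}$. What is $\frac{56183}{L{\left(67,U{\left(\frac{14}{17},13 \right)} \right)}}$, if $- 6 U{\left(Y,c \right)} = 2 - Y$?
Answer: $3764261$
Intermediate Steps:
$U{\left(Y,c \right)} = - \frac{1}{3} + \frac{Y}{6}$ ($U{\left(Y,c \right)} = - \frac{2 - Y}{6} = - \frac{1}{3} + \frac{Y}{6}$)
$\frac{56183}{L{\left(67,U{\left(\frac{14}{17},13 \right)} \right)}} = \frac{56183}{\frac{1}{67}} = 56183 \frac{1}{\frac{1}{67}} = 56183 \cdot 67 = 3764261$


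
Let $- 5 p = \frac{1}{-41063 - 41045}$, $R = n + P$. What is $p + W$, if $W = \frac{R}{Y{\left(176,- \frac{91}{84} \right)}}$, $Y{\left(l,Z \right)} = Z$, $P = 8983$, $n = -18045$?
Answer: $\frac{3434135521}{410540} \approx 8364.9$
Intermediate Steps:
$R = -9062$ ($R = -18045 + 8983 = -9062$)
$p = \frac{1}{410540}$ ($p = - \frac{1}{5 \left(-41063 - 41045\right)} = - \frac{1}{5 \left(-82108\right)} = \left(- \frac{1}{5}\right) \left(- \frac{1}{82108}\right) = \frac{1}{410540} \approx 2.4358 \cdot 10^{-6}$)
$W = \frac{108744}{13}$ ($W = - \frac{9062}{\left(-91\right) \frac{1}{84}} = - \frac{9062}{- \frac{13}{12}} = \left(-9062\right) \left(- \frac{12}{13}\right) = \frac{108744}{13} \approx 8364.9$)
$p + W = \frac{1}{410540} + \frac{108744}{13} = \frac{3434135521}{410540}$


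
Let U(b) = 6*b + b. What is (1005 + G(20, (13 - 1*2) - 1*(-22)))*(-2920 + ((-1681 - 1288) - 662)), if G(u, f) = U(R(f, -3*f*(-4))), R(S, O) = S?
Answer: -8097036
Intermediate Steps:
U(b) = 7*b
G(u, f) = 7*f
(1005 + G(20, (13 - 1*2) - 1*(-22)))*(-2920 + ((-1681 - 1288) - 662)) = (1005 + 7*((13 - 1*2) - 1*(-22)))*(-2920 + ((-1681 - 1288) - 662)) = (1005 + 7*((13 - 2) + 22))*(-2920 + (-2969 - 662)) = (1005 + 7*(11 + 22))*(-2920 - 3631) = (1005 + 7*33)*(-6551) = (1005 + 231)*(-6551) = 1236*(-6551) = -8097036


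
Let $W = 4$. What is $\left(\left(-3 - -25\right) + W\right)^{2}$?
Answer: $676$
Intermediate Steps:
$\left(\left(-3 - -25\right) + W\right)^{2} = \left(\left(-3 - -25\right) + 4\right)^{2} = \left(\left(-3 + 25\right) + 4\right)^{2} = \left(22 + 4\right)^{2} = 26^{2} = 676$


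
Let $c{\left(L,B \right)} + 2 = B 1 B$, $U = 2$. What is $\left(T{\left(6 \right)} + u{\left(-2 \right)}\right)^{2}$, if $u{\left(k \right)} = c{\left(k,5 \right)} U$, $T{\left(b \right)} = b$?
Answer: $2704$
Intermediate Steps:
$c{\left(L,B \right)} = -2 + B^{2}$ ($c{\left(L,B \right)} = -2 + B 1 B = -2 + B B = -2 + B^{2}$)
$u{\left(k \right)} = 46$ ($u{\left(k \right)} = \left(-2 + 5^{2}\right) 2 = \left(-2 + 25\right) 2 = 23 \cdot 2 = 46$)
$\left(T{\left(6 \right)} + u{\left(-2 \right)}\right)^{2} = \left(6 + 46\right)^{2} = 52^{2} = 2704$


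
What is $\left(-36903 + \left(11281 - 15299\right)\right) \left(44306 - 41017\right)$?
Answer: $-134589169$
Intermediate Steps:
$\left(-36903 + \left(11281 - 15299\right)\right) \left(44306 - 41017\right) = \left(-36903 - 4018\right) 3289 = \left(-40921\right) 3289 = -134589169$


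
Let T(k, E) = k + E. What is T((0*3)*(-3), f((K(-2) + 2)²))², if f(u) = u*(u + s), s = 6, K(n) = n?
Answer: 0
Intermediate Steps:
f(u) = u*(6 + u) (f(u) = u*(u + 6) = u*(6 + u))
T(k, E) = E + k
T((0*3)*(-3), f((K(-2) + 2)²))² = ((-2 + 2)²*(6 + (-2 + 2)²) + (0*3)*(-3))² = (0²*(6 + 0²) + 0*(-3))² = (0*(6 + 0) + 0)² = (0*6 + 0)² = (0 + 0)² = 0² = 0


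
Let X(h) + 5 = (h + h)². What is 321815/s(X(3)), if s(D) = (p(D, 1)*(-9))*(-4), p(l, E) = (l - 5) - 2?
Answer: 321815/864 ≈ 372.47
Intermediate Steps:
p(l, E) = -7 + l (p(l, E) = (-5 + l) - 2 = -7 + l)
X(h) = -5 + 4*h² (X(h) = -5 + (h + h)² = -5 + (2*h)² = -5 + 4*h²)
s(D) = -252 + 36*D (s(D) = ((-7 + D)*(-9))*(-4) = (63 - 9*D)*(-4) = -252 + 36*D)
321815/s(X(3)) = 321815/(-252 + 36*(-5 + 4*3²)) = 321815/(-252 + 36*(-5 + 4*9)) = 321815/(-252 + 36*(-5 + 36)) = 321815/(-252 + 36*31) = 321815/(-252 + 1116) = 321815/864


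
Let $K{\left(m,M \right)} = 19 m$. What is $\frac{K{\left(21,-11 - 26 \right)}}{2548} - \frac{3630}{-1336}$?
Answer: $\frac{43671}{15197} \approx 2.8737$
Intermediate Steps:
$\frac{K{\left(21,-11 - 26 \right)}}{2548} - \frac{3630}{-1336} = \frac{19 \cdot 21}{2548} - \frac{3630}{-1336} = 399 \cdot \frac{1}{2548} - - \frac{1815}{668} = \frac{57}{364} + \frac{1815}{668} = \frac{43671}{15197}$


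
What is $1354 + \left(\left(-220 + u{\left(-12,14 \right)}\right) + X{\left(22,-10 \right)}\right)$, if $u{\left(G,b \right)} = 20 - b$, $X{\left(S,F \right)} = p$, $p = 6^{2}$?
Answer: $1176$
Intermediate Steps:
$p = 36$
$X{\left(S,F \right)} = 36$
$1354 + \left(\left(-220 + u{\left(-12,14 \right)}\right) + X{\left(22,-10 \right)}\right) = 1354 + \left(\left(-220 + \left(20 - 14\right)\right) + 36\right) = 1354 + \left(\left(-220 + 6\right) + 36\right) = 1354 + \left(-214 + 36\right) = 1354 - 178 = 1176$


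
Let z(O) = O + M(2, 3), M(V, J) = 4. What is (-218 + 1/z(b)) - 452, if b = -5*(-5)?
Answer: -19429/29 ≈ -669.97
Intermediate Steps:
b = 25
z(O) = 4 + O (z(O) = O + 4 = 4 + O)
(-218 + 1/z(b)) - 452 = (-218 + 1/(4 + 25)) - 452 = (-218 + 1/29) - 452 = -6321/29 - 452 = -19429/29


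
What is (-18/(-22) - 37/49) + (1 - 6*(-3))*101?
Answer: 1034375/539 ≈ 1919.1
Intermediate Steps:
(-18/(-22) - 37/49) + (1 - 6*(-3))*101 = (-18*(-1/22) - 37*1/49) + (1 + 18)*101 = (9/11 - 37/49) + 19*101 = 34/539 + 1919 = 1034375/539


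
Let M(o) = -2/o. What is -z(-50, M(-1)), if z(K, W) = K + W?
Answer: 48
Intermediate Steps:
-z(-50, M(-1)) = -(-50 - 2/(-1)) = -(-50 - 2*(-1)) = -(-50 + 2) = -1*(-48) = 48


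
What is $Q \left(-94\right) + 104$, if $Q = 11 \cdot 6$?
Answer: $-6100$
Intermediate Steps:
$Q = 66$
$Q \left(-94\right) + 104 = 66 \left(-94\right) + 104 = -6204 + 104 = -6100$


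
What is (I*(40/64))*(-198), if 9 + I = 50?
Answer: -20295/4 ≈ -5073.8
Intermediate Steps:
I = 41 (I = -9 + 50 = 41)
(I*(40/64))*(-198) = (41*(40/64))*(-198) = (41*(40*(1/64)))*(-198) = (41*(5/8))*(-198) = (205/8)*(-198) = -20295/4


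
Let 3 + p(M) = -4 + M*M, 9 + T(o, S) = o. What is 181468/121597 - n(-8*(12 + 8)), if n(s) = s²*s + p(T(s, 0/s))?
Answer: 70655630390/17371 ≈ 4.0674e+6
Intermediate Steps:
T(o, S) = -9 + o
p(M) = -7 + M² (p(M) = -3 + (-4 + M*M) = -3 + (-4 + M²) = -7 + M²)
n(s) = -7 + s³ + (-9 + s)² (n(s) = s²*s + (-7 + (-9 + s)²) = s³ + (-7 + (-9 + s)²) = -7 + s³ + (-9 + s)²)
181468/121597 - n(-8*(12 + 8)) = 181468/121597 - (-7 + (-8*(12 + 8))³ + (-9 - 8*(12 + 8))²) = 181468*(1/121597) - (-7 + (-8*20)³ + (-9 - 8*20)²) = 25924/17371 - (-7 + (-160)³ + (-9 - 160)²) = 25924/17371 - (-7 - 4096000 + (-169)²) = 25924/17371 - (-7 - 4096000 + 28561) = 25924/17371 - 1*(-4067446) = 25924/17371 + 4067446 = 70655630390/17371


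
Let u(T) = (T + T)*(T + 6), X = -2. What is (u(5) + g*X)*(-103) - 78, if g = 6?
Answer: -10172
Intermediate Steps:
u(T) = 2*T*(6 + T) (u(T) = (2*T)*(6 + T) = 2*T*(6 + T))
(u(5) + g*X)*(-103) - 78 = (2*5*(6 + 5) + 6*(-2))*(-103) - 78 = (2*5*11 - 12)*(-103) - 78 = (110 - 12)*(-103) - 78 = 98*(-103) - 78 = -10094 - 78 = -10172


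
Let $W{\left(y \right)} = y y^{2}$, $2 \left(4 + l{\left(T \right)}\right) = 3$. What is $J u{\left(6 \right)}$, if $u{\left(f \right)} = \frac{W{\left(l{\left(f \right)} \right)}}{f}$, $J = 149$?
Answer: $- \frac{18625}{48} \approx -388.02$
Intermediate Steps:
$l{\left(T \right)} = - \frac{5}{2}$ ($l{\left(T \right)} = -4 + \frac{1}{2} \cdot 3 = -4 + \frac{3}{2} = - \frac{5}{2}$)
$W{\left(y \right)} = y^{3}$
$u{\left(f \right)} = - \frac{125}{8 f}$ ($u{\left(f \right)} = \frac{\left(- \frac{5}{2}\right)^{3}}{f} = - \frac{125}{8 f}$)
$J u{\left(6 \right)} = 149 \left(- \frac{125}{8 \cdot 6}\right) = 149 \left(\left(- \frac{125}{8}\right) \frac{1}{6}\right) = 149 \left(- \frac{125}{48}\right) = - \frac{18625}{48}$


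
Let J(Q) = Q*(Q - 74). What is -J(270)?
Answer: -52920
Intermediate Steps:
J(Q) = Q*(-74 + Q)
-J(270) = -270*(-74 + 270) = -270*196 = -1*52920 = -52920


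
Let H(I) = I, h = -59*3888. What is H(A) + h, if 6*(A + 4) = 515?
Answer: -1375861/6 ≈ -2.2931e+5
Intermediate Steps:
h = -229392
A = 491/6 (A = -4 + (⅙)*515 = -4 + 515/6 = 491/6 ≈ 81.833)
H(A) + h = 491/6 - 229392 = -1375861/6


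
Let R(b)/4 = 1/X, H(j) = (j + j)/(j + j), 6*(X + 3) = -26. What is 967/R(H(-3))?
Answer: -10637/6 ≈ -1772.8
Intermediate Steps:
X = -22/3 (X = -3 + (1/6)*(-26) = -3 - 13/3 = -22/3 ≈ -7.3333)
H(j) = 1 (H(j) = (2*j)/((2*j)) = (2*j)*(1/(2*j)) = 1)
R(b) = -6/11 (R(b) = 4/(-22/3) = 4*(-3/22) = -6/11)
967/R(H(-3)) = 967/(-6/11) = 967*(-11/6) = -10637/6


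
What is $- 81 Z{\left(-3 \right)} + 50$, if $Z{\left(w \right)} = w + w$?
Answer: $536$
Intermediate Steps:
$Z{\left(w \right)} = 2 w$
$- 81 Z{\left(-3 \right)} + 50 = - 81 \cdot 2 \left(-3\right) + 50 = \left(-81\right) \left(-6\right) + 50 = 486 + 50 = 536$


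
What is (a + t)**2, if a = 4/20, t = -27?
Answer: 17956/25 ≈ 718.24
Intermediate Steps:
a = 1/5 (a = 4*(1/20) = 1/5 ≈ 0.20000)
(a + t)**2 = (1/5 - 27)**2 = (-134/5)**2 = 17956/25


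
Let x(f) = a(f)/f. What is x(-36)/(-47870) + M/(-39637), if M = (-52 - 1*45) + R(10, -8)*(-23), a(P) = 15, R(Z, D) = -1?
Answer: 8541349/4553815656 ≈ 0.0018756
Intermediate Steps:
x(f) = 15/f
M = -74 (M = (-52 - 1*45) - 1*(-23) = (-52 - 45) + 23 = -97 + 23 = -74)
x(-36)/(-47870) + M/(-39637) = (15/(-36))/(-47870) - 74/(-39637) = (15*(-1/36))*(-1/47870) - 74*(-1/39637) = -5/12*(-1/47870) + 74/39637 = 1/114888 + 74/39637 = 8541349/4553815656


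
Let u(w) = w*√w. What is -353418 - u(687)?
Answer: -353418 - 687*√687 ≈ -3.7143e+5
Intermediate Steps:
u(w) = w^(3/2)
-353418 - u(687) = -353418 - 687^(3/2) = -353418 - 687*√687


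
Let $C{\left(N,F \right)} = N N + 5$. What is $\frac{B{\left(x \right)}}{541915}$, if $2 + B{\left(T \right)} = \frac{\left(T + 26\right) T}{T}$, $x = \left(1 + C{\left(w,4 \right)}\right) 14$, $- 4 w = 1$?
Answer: $\frac{871}{4335320} \approx 0.00020091$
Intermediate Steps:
$w = - \frac{1}{4}$ ($w = \left(- \frac{1}{4}\right) 1 = - \frac{1}{4} \approx -0.25$)
$C{\left(N,F \right)} = 5 + N^{2}$ ($C{\left(N,F \right)} = N^{2} + 5 = 5 + N^{2}$)
$x = \frac{679}{8}$ ($x = \left(1 + \left(5 + \left(- \frac{1}{4}\right)^{2}\right)\right) 14 = \left(1 + \left(5 + \frac{1}{16}\right)\right) 14 = \left(1 + \frac{81}{16}\right) 14 = \frac{97}{16} \cdot 14 = \frac{679}{8} \approx 84.875$)
$B{\left(T \right)} = 24 + T$ ($B{\left(T \right)} = -2 + \frac{\left(T + 26\right) T}{T} = -2 + \frac{\left(26 + T\right) T}{T} = -2 + \frac{T \left(26 + T\right)}{T} = -2 + \left(26 + T\right) = 24 + T$)
$\frac{B{\left(x \right)}}{541915} = \frac{24 + \frac{679}{8}}{541915} = \frac{871}{8} \cdot \frac{1}{541915} = \frac{871}{4335320}$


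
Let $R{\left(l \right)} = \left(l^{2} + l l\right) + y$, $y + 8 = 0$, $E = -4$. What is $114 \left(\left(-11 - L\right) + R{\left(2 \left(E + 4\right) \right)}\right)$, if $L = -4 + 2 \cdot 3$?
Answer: $-2394$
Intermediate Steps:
$y = -8$ ($y = -8 + 0 = -8$)
$L = 2$ ($L = -4 + 6 = 2$)
$R{\left(l \right)} = -8 + 2 l^{2}$ ($R{\left(l \right)} = \left(l^{2} + l l\right) - 8 = \left(l^{2} + l^{2}\right) - 8 = 2 l^{2} - 8 = -8 + 2 l^{2}$)
$114 \left(\left(-11 - L\right) + R{\left(2 \left(E + 4\right) \right)}\right) = 114 \left(\left(-11 - 2\right) - \left(8 - 2 \left(2 \left(-4 + 4\right)\right)^{2}\right)\right) = 114 \left(\left(-11 - 2\right) - \left(8 - 2 \left(2 \cdot 0\right)^{2}\right)\right) = 114 \left(-13 - \left(8 - 2 \cdot 0^{2}\right)\right) = 114 \left(-13 + \left(-8 + 2 \cdot 0\right)\right) = 114 \left(-13 + \left(-8 + 0\right)\right) = 114 \left(-13 - 8\right) = 114 \left(-21\right) = -2394$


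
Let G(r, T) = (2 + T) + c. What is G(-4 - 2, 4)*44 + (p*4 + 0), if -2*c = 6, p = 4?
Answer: 148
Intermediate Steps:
c = -3 (c = -½*6 = -3)
G(r, T) = -1 + T (G(r, T) = (2 + T) - 3 = -1 + T)
G(-4 - 2, 4)*44 + (p*4 + 0) = (-1 + 4)*44 + (4*4 + 0) = 3*44 + (16 + 0) = 132 + 16 = 148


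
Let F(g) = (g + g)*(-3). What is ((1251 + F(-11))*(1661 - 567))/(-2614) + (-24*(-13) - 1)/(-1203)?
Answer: -867046474/1572321 ≈ -551.44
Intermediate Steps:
F(g) = -6*g (F(g) = (2*g)*(-3) = -6*g)
((1251 + F(-11))*(1661 - 567))/(-2614) + (-24*(-13) - 1)/(-1203) = ((1251 - 6*(-11))*(1661 - 567))/(-2614) + (-24*(-13) - 1)/(-1203) = ((1251 + 66)*1094)*(-1/2614) + (312 - 1)*(-1/1203) = (1317*1094)*(-1/2614) + 311*(-1/1203) = 1440798*(-1/2614) - 311/1203 = -720399/1307 - 311/1203 = -867046474/1572321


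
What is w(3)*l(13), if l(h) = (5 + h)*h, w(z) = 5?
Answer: 1170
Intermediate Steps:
l(h) = h*(5 + h)
w(3)*l(13) = 5*(13*(5 + 13)) = 5*(13*18) = 5*234 = 1170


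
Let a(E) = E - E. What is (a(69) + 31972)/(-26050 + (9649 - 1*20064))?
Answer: -31972/36465 ≈ -0.87679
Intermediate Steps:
a(E) = 0
(a(69) + 31972)/(-26050 + (9649 - 1*20064)) = (0 + 31972)/(-26050 + (9649 - 1*20064)) = 31972/(-26050 + (9649 - 20064)) = 31972/(-26050 - 10415) = 31972/(-36465) = 31972*(-1/36465) = -31972/36465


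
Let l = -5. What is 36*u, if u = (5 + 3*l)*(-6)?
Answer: 2160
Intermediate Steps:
u = 60 (u = (5 + 3*(-5))*(-6) = (5 - 15)*(-6) = -10*(-6) = 60)
36*u = 36*60 = 2160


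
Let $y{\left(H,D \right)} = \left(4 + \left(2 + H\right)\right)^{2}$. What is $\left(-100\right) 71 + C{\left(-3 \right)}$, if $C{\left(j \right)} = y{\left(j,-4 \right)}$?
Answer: $-7091$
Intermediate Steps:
$y{\left(H,D \right)} = \left(6 + H\right)^{2}$
$C{\left(j \right)} = \left(6 + j\right)^{2}$
$\left(-100\right) 71 + C{\left(-3 \right)} = \left(-100\right) 71 + \left(6 - 3\right)^{2} = -7100 + 3^{2} = -7100 + 9 = -7091$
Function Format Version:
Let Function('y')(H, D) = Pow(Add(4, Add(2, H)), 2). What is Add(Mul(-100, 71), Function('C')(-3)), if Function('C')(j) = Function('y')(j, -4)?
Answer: -7091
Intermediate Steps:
Function('y')(H, D) = Pow(Add(6, H), 2)
Function('C')(j) = Pow(Add(6, j), 2)
Add(Mul(-100, 71), Function('C')(-3)) = Add(Mul(-100, 71), Pow(Add(6, -3), 2)) = Add(-7100, Pow(3, 2)) = Add(-7100, 9) = -7091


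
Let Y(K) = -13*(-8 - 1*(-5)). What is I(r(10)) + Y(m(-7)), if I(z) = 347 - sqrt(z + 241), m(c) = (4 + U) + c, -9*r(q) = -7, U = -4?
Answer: 386 - 8*sqrt(34)/3 ≈ 370.45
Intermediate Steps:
r(q) = 7/9 (r(q) = -1/9*(-7) = 7/9)
m(c) = c (m(c) = (4 - 4) + c = 0 + c = c)
Y(K) = 39 (Y(K) = -13*(-8 + 5) = -13*(-3) = 39)
I(z) = 347 - sqrt(241 + z)
I(r(10)) + Y(m(-7)) = (347 - sqrt(241 + 7/9)) + 39 = (347 - sqrt(2176/9)) + 39 = (347 - 8*sqrt(34)/3) + 39 = 386 - 8*sqrt(34)/3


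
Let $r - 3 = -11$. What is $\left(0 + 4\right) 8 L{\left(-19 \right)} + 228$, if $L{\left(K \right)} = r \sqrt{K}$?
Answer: $228 - 256 i \sqrt{19} \approx 228.0 - 1115.9 i$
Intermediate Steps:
$r = -8$ ($r = 3 - 11 = -8$)
$L{\left(K \right)} = - 8 \sqrt{K}$
$\left(0 + 4\right) 8 L{\left(-19 \right)} + 228 = \left(0 + 4\right) 8 \left(- 8 \sqrt{-19}\right) + 228 = 4 \cdot 8 \left(- 8 i \sqrt{19}\right) + 228 = 32 \left(- 8 i \sqrt{19}\right) + 228 = - 256 i \sqrt{19} + 228 = 228 - 256 i \sqrt{19}$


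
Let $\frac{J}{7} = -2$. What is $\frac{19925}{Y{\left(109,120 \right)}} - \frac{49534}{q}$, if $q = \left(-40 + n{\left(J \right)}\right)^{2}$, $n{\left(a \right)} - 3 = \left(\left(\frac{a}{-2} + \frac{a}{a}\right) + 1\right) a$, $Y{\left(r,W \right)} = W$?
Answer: $\frac{104688649}{637656} \approx 164.18$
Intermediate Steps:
$J = -14$ ($J = 7 \left(-2\right) = -14$)
$n{\left(a \right)} = 3 + a \left(2 - \frac{a}{2}\right)$ ($n{\left(a \right)} = 3 + \left(\left(\frac{a}{-2} + \frac{a}{a}\right) + 1\right) a = 3 + \left(\left(a \left(- \frac{1}{2}\right) + 1\right) + 1\right) a = 3 + \left(\left(- \frac{a}{2} + 1\right) + 1\right) a = 3 + \left(\left(1 - \frac{a}{2}\right) + 1\right) a = 3 + \left(2 - \frac{a}{2}\right) a = 3 + a \left(2 - \frac{a}{2}\right)$)
$q = 26569$ ($q = \left(-40 + \left(3 + 2 \left(-14\right) - \frac{\left(-14\right)^{2}}{2}\right)\right)^{2} = \left(-40 - 123\right)^{2} = \left(-163\right)^{2} = 26569$)
$\frac{19925}{Y{\left(109,120 \right)}} - \frac{49534}{q} = \frac{19925}{120} - \frac{49534}{26569} = 19925 \cdot \frac{1}{120} - \frac{49534}{26569} = \frac{3985}{24} - \frac{49534}{26569} = \frac{104688649}{637656}$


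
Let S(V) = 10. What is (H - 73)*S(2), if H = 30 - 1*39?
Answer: -820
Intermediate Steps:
H = -9 (H = 30 - 39 = -9)
(H - 73)*S(2) = (-9 - 73)*10 = -82*10 = -820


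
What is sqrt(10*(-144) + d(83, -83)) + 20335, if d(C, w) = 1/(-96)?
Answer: 20335 + I*sqrt(829446)/24 ≈ 20335.0 + 37.947*I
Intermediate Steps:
d(C, w) = -1/96
sqrt(10*(-144) + d(83, -83)) + 20335 = sqrt(10*(-144) - 1/96) + 20335 = sqrt(-1440 - 1/96) + 20335 = sqrt(-138241/96) + 20335 = I*sqrt(829446)/24 + 20335 = 20335 + I*sqrt(829446)/24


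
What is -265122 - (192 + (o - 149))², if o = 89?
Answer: -282546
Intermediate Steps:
-265122 - (192 + (o - 149))² = -265122 - (192 + (89 - 149))² = -265122 - (192 - 60)² = -265122 - 1*132² = -265122 - 1*17424 = -265122 - 17424 = -282546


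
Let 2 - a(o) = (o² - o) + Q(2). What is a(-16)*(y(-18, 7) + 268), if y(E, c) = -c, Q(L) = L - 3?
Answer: -70209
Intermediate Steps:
Q(L) = -3 + L
a(o) = 3 + o - o² (a(o) = 2 - ((o² - o) + (-3 + 2)) = 2 - ((o² - o) - 1) = 2 - (-1 + o² - o) = 2 + (1 + o - o²) = 3 + o - o²)
a(-16)*(y(-18, 7) + 268) = (3 - 16 - 1*(-16)²)*(-1*7 + 268) = (3 - 16 - 1*256)*(-7 + 268) = (3 - 16 - 256)*261 = -269*261 = -70209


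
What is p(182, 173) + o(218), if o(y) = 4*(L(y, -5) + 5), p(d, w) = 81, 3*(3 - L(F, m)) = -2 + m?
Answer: 367/3 ≈ 122.33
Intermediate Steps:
L(F, m) = 11/3 - m/3 (L(F, m) = 3 - (-2 + m)/3 = 3 + (⅔ - m/3) = 11/3 - m/3)
o(y) = 124/3 (o(y) = 4*((11/3 - ⅓*(-5)) + 5) = 4*((11/3 + 5/3) + 5) = 4*(16/3 + 5) = 4*(31/3) = 124/3)
p(182, 173) + o(218) = 81 + 124/3 = 367/3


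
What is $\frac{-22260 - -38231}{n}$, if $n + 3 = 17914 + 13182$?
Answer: $\frac{15971}{31093} \approx 0.51365$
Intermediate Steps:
$n = 31093$ ($n = -3 + \left(17914 + 13182\right) = -3 + 31096 = 31093$)
$\frac{-22260 - -38231}{n} = \frac{-22260 - -38231}{31093} = \left(-22260 + 38231\right) \frac{1}{31093} = 15971 \cdot \frac{1}{31093} = \frac{15971}{31093}$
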